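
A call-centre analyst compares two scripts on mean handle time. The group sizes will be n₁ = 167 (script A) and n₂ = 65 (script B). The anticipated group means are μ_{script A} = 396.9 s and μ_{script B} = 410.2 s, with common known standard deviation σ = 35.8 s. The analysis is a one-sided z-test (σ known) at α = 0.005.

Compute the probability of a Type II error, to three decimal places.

Standardized effect: d = |μ_{script A} − μ_{script B}| / σ = |396.9 − 410.2| / 35.8 = 0.3715
Noncentrality parameter: δ = d / √(1/n₁ + 1/n₂) = 0.3715 / √(1/167 + 1/65) = 2.5412
One-sided α = 0.005 → critical value z_{0.005} = 2.576.
Power = Φ(δ − 2.576) = Φ(-0.035) = 0.4862.
Type II error: β = 1 − power = 1 − 0.4862 = 0.5138.

β ≈ 0.514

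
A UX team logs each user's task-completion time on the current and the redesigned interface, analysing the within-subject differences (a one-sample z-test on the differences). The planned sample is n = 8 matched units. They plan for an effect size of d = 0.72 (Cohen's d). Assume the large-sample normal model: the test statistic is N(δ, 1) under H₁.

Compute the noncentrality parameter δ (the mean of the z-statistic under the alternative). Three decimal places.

δ = d·√n = 0.72 × √8 = 2.0365

δ ≈ 2.036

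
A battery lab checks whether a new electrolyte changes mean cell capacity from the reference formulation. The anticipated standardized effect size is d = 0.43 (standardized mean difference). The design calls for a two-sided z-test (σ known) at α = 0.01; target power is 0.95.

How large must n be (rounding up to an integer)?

Set Φ(δ − 2.576) = 0.95; then δ − 2.576 = Φ⁻¹(0.95) = 1.645, giving δ = 4.221.
(The Φ(−δ − z_{α/2}) term is vanishingly small for δ > 0 and is dropped in the standard sample-size formula.)
δ = d·√n ⇒ n = (δ/d)² = (4.221 / 0.43)² = 96.34.
Round up to the next whole unit.

n = 97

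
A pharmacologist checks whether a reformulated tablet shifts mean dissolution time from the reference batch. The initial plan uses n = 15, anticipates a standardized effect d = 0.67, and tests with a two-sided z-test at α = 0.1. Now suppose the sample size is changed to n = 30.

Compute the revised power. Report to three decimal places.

Power ≈ 0.979

With n = 30: δ = d·√n = 0.67 × √30 = 3.6697. Critical value z_{0.05} = 1.645.
Revised power = Φ(δ − 1.645) + Φ(−δ − 1.645) = Φ(2.025) + Φ(-5.315) = 0.9786 + 0.0000 = 0.9786.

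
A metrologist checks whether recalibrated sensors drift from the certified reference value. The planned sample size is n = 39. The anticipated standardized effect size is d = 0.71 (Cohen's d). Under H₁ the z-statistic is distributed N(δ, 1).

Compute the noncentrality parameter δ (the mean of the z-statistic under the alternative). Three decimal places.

δ = d·√n = 0.71 × √39 = 4.4339

δ ≈ 4.434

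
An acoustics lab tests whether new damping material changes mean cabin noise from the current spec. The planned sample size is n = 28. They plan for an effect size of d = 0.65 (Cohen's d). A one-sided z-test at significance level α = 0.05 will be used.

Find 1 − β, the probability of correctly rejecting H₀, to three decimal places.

Power ≈ 0.964

Noncentrality parameter: δ = d·√n = 0.65 × √28 = 3.4395
One-sided α = 0.05 → critical value z_{0.05} = 1.645.
Power = Φ(δ − 1.645) = Φ(1.795) = 0.9636.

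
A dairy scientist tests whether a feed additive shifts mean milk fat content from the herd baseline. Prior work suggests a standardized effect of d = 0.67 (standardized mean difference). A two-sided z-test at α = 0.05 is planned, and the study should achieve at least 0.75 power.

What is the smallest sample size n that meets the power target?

n = 16

For power 0.75 need Φ(δ − z_{0.025}) = 0.75, so δ = z_{0.025} + z_{0.25} = 1.960 + 0.674 = 2.634.
(For δ > 0 the lower-tail rejection region contributes negligibly to power, so the one-term inversion is standard.)
δ = d·√n ⇒ n = (δ/d)² = (2.634 / 0.67)² = 15.46.
Round up to the next whole unit.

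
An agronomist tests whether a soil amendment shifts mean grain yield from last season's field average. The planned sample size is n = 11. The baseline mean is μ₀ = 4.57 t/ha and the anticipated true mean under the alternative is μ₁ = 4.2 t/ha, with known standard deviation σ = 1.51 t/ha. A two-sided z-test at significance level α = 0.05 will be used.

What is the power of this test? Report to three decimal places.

Power ≈ 0.128

Standardized effect: d = |μ₁ − μ₀| / σ = |4.2 − 4.57| / 1.51 = 0.2450
Noncentrality parameter: δ = d·√n = 0.2450 × √11 = 0.8127
Critical value for a two-sided test at α = 0.05: z_{α/2} = 1.960.
Power = Φ(δ − 1.960) + Φ(−δ − 1.960) = Φ(-1.147) + Φ(-2.773) = 0.1256 + 0.0028 = 0.1284.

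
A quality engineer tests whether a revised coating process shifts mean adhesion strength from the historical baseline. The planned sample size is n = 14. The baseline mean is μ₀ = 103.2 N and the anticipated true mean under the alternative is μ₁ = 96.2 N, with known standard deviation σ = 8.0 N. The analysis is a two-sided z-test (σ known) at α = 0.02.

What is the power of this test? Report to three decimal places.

Standardized effect: d = |μ₁ − μ₀| / σ = |96.2 − 103.2| / 8.0 = 0.8750
Noncentrality parameter: δ = d·√n = 0.8750 × √14 = 3.2740
Two-sided α = 0.02 → critical value z_{0.01} = 2.326.
Power = Φ(δ − 2.326) + Φ(−δ − 2.326) = Φ(0.948) + Φ(-5.600) = 0.8283 + 0.0000 = 0.8283.

Power ≈ 0.828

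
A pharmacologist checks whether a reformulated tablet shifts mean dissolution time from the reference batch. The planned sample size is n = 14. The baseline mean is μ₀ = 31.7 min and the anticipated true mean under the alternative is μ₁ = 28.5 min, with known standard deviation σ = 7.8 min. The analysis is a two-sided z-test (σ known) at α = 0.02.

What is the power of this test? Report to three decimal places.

Power ≈ 0.214

Standardized effect: d = |μ₁ − μ₀| / σ = |28.5 − 31.7| / 7.8 = 0.4103
Noncentrality parameter: δ = d·√n = 0.4103 × √14 = 1.5350
Critical value for a two-sided test at α = 0.02: z_{α/2} = 2.326.
Power = Φ(δ − 2.326) + Φ(−δ − 2.326) = Φ(-0.791) + Φ(-3.861) = 0.2144 + 0.0001 = 0.2144.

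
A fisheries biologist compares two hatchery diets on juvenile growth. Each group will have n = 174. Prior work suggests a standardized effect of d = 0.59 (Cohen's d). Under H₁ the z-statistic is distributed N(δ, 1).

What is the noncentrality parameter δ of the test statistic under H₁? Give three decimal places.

δ ≈ 5.503

The noncentrality parameter scales effect size by the design's sample-size factor: δ = d·√(n/2) = 0.59 × √(174/2) = 5.5032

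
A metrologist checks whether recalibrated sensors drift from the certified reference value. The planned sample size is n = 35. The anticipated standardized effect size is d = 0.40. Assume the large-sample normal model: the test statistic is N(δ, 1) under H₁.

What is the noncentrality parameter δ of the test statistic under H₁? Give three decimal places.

δ = d·√n = 0.40 × √35 = 2.3664

δ ≈ 2.366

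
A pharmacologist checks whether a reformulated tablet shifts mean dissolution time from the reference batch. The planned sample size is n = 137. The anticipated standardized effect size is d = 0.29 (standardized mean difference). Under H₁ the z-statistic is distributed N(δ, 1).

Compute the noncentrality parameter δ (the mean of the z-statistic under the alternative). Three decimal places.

δ ≈ 3.394

δ = d·√n = 0.29 × √137 = 3.3944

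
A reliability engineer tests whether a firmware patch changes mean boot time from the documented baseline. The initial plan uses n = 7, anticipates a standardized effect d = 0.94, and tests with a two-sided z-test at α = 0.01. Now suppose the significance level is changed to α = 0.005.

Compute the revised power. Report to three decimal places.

Power ≈ 0.374

δ = d·√n = 0.94 × √7 = 2.4870 (unchanged). New critical value: z_{0.0025} = 2.807.
Revised power = Φ(δ − 2.807) + Φ(−δ − 2.807) = Φ(-0.320) + Φ(-5.294) = 0.3745 + 0.0000 = 0.3745.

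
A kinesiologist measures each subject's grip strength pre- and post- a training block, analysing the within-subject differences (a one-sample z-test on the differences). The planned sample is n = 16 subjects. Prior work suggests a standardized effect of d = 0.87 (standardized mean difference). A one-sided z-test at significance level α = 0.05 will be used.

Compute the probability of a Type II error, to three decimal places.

β ≈ 0.033

Noncentrality parameter: δ = d·√n = 0.87 × √16 = 3.4800
Critical value for a one-sided test at α = 0.05: z_α = 1.645.
Power = Φ(δ − 1.645) = Φ(1.835) = 0.9668.
Type II error: β = 1 − power = 1 − 0.9668 = 0.0332.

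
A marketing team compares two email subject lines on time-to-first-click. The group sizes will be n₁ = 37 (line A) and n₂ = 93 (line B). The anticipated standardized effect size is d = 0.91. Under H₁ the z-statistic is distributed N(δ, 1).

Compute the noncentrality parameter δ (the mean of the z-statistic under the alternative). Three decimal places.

δ ≈ 4.682

δ = d / √(1/n₁ + 1/n₂) = 0.91 / √(1/37 + 1/93) = 4.6818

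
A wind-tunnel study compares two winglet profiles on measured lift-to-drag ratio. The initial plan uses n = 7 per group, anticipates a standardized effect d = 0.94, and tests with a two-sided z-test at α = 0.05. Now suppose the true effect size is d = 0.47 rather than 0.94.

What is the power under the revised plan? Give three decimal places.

Power ≈ 0.142

With d = 0.47: δ = d·√(n/2) = 0.47 × √(7/2) = 0.8793. Critical value z_{0.025} = 1.960.
Revised power = Φ(δ − 1.960) + Φ(−δ − 1.960) = Φ(-1.081) + Φ(-2.839) = 0.1399 + 0.0023 = 0.1422.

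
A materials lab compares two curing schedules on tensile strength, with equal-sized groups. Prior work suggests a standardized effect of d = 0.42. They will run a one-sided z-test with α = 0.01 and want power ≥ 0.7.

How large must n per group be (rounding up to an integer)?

n = 93 per group

Set Φ(δ − 2.326) = 0.7; then δ − 2.326 = Φ⁻¹(0.7) = 0.524, giving δ = 2.851.
δ = d·√(n/2) ⇒ n = 2(δ/d)² = 2 × (2.851 / 0.42)² = 92.14.
Round up to the next whole unit.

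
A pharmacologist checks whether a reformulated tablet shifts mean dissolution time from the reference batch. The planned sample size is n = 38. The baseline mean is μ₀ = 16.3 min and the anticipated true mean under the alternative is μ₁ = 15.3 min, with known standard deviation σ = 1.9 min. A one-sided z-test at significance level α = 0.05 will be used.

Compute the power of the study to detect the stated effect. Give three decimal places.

Power ≈ 0.945

Standardized effect: d = |μ₁ − μ₀| / σ = |15.3 − 16.3| / 1.9 = 0.5263
Noncentrality parameter: δ = d·√n = 0.5263 × √38 = 3.2444
Critical value for a one-sided test at α = 0.05: z_α = 1.645.
Power = Φ(δ − 1.645) = Φ(1.600) = 0.9452.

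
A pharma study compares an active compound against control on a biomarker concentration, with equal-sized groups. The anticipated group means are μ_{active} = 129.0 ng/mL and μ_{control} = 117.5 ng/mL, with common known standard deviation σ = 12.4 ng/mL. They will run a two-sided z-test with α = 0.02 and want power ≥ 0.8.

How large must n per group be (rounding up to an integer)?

Standardized effect: d = |μ_{active} − μ_{control}| / σ = |129.0 − 117.5| / 12.4 = 0.9274
For power 0.8 need Φ(δ − z_{0.01}) = 0.8, so δ = z_{0.01} + z_{0.20} = 2.326 + 0.842 = 3.168.
(The Φ(−δ − z_{α/2}) term is vanishingly small for δ > 0 and is dropped in the standard sample-size formula.)
δ = d·√(n/2) ⇒ n = 2(δ/d)² = 2 × (3.168 / 0.9274)² = 23.34.
Rounding up, n = 24 per group.

n = 24 per group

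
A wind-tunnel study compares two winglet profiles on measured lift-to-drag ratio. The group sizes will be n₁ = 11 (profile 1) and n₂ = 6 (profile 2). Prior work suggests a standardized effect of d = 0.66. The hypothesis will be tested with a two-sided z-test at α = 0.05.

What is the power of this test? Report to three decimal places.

Noncentrality parameter: δ = d / √(1/n₁ + 1/n₂) = 0.66 / √(1/11 + 1/6) = 1.3004
Two-sided α = 0.05 → critical value z_{0.025} = 1.960.
Power = Φ(δ − 1.960) + Φ(−δ − 1.960) = Φ(-0.660) + Φ(-3.260) = 0.2548 + 0.0006 = 0.2553.

Power ≈ 0.255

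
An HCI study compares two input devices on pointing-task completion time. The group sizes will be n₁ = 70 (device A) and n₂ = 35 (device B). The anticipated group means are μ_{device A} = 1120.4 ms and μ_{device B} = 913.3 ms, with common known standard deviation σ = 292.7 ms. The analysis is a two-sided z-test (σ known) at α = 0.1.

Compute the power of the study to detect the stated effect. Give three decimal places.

Standardized effect: d = |μ_{device A} − μ_{device B}| / σ = |1120.4 − 913.3| / 292.7 = 0.7076
Noncentrality parameter: δ = d / √(1/n₁ + 1/n₂) = 0.7076 / √(1/70 + 1/35) = 3.4178
Two-sided α = 0.1 → critical value z_{0.05} = 1.645.
Power = Φ(δ − 1.645) + Φ(−δ − 1.645) = Φ(1.773) + Φ(-5.063) = 0.9619 + 0.0000 = 0.9619.

Power ≈ 0.962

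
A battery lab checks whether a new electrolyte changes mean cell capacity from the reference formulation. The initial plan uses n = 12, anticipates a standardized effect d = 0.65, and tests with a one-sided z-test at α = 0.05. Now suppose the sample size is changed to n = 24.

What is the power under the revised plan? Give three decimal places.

Power ≈ 0.938

With n = 24: δ = d·√n = 0.65 × √24 = 3.1843. Critical value z_{0.05} = 1.645.
Revised power = Φ(δ − 1.645) = Φ(1.539) = 0.9382.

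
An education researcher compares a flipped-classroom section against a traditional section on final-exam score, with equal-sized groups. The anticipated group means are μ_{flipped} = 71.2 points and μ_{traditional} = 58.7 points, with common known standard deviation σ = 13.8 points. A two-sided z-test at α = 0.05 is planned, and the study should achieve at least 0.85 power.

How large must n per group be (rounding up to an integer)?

n = 22 per group

Standardized effect: d = |μ_{flipped} − μ_{traditional}| / σ = |71.2 − 58.7| / 13.8 = 0.9058
For power 0.85 need Φ(δ − z_{0.025}) = 0.85, so δ = z_{0.025} + z_{0.15} = 1.960 + 1.036 = 2.996.
(For δ > 0 the lower-tail rejection region contributes negligibly to power, so the one-term inversion is standard.)
δ = d·√(n/2) ⇒ n = 2(δ/d)² = 2 × (2.996 / 0.9058)² = 21.89.
Rounding up, n = 22 per group.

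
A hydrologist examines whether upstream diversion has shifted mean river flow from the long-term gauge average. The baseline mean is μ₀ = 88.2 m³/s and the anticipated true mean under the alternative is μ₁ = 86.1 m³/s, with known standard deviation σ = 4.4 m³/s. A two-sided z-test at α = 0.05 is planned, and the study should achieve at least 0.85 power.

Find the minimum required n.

Standardized effect: d = |μ₁ − μ₀| / σ = |86.1 − 88.2| / 4.4 = 0.4773
Set Φ(δ − 1.960) = 0.85; then δ − 1.960 = Φ⁻¹(0.85) = 1.036, giving δ = 2.996.
(Ignoring the negligible lower-tail rejection probability gives the usual closed-form inversion.)
δ = d·√n ⇒ n = (δ/d)² = (2.996 / 0.4773)² = 39.42.
Round up to the next whole unit.

n = 40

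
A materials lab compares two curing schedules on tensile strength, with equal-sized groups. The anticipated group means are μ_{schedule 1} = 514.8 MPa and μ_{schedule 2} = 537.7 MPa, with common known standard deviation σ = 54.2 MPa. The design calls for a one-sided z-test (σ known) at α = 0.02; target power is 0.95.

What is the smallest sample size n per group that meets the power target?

Standardized effect: d = |μ_{schedule 1} − μ_{schedule 2}| / σ = |514.8 − 537.7| / 54.2 = 0.4225
For power 0.95 need Φ(δ − z_{0.02}) = 0.95, so δ = z_{0.02} + z_{0.05} = 2.054 + 1.645 = 3.699.
δ = d·√(n/2) ⇒ n = 2(δ/d)² = 2 × (3.699 / 0.4225)² = 153.26.
Rounding up, n = 154 per group.

n = 154 per group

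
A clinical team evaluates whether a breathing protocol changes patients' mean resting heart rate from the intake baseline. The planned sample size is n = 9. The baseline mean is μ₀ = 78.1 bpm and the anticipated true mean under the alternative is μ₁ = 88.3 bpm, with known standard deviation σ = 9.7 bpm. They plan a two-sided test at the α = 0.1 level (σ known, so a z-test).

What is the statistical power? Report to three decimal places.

Power ≈ 0.934

Standardized effect: d = |μ₁ − μ₀| / σ = |88.3 − 78.1| / 9.7 = 1.0515
Noncentrality parameter: δ = d·√n = 1.0515 × √9 = 3.1546
Two-sided α = 0.1 → critical value z_{0.05} = 1.645.
Power = Φ(δ − 1.645) + Φ(−δ − 1.645) = Φ(1.510) + Φ(-4.799) = 0.9345 + 0.0000 = 0.9345.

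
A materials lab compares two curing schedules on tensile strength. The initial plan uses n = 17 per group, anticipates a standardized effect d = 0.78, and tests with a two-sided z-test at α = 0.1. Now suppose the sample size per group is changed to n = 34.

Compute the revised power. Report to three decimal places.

Power ≈ 0.942

With n = 34 per group: δ = d·√(n/2) = 0.78 × √(34/2) = 3.2160. Critical value z_{0.05} = 1.645.
Revised power = Φ(δ − 1.645) + Φ(−δ − 1.645) = Φ(1.571) + Φ(-4.861) = 0.9419 + 0.0000 = 0.9419.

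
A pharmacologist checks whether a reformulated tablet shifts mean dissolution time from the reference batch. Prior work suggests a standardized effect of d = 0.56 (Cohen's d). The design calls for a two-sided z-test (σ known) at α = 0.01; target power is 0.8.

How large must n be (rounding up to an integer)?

For power 0.8 need Φ(δ − z_{0.005}) = 0.8, so δ = z_{0.005} + z_{0.20} = 2.576 + 0.842 = 3.417.
(The Φ(−δ − z_{α/2}) term is vanishingly small for δ > 0 and is dropped in the standard sample-size formula.)
δ = d·√n ⇒ n = (δ/d)² = (3.417 / 0.56)² = 37.24.
Rounding up, n = 38.

n = 38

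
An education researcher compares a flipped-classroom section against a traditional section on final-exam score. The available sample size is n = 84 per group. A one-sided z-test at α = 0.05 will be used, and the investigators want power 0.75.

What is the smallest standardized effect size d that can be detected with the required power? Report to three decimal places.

d ≈ 0.358

Need Φ(δ − 1.645) = 0.75, so δ = 1.645 + 0.674 = 2.319.
δ = d·√(n/2) ⇒ d = δ/√(n/2) = 2.319/√(84/2) = 0.3579.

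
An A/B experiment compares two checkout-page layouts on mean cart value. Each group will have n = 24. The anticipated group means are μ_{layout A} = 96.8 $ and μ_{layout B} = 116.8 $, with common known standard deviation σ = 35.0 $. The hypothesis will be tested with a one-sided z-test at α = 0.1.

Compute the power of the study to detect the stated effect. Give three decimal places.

Standardized effect: d = |μ_{layout A} − μ_{layout B}| / σ = |96.8 − 116.8| / 35.0 = 0.5714
Noncentrality parameter: δ = d·√(n/2) = 0.5714 × √(24/2) = 1.9795
Critical value for a one-sided test at α = 0.1: z_α = 1.282.
Power = P(Z > 1.282 − δ) = Φ(0.698) = 0.7574.

Power ≈ 0.757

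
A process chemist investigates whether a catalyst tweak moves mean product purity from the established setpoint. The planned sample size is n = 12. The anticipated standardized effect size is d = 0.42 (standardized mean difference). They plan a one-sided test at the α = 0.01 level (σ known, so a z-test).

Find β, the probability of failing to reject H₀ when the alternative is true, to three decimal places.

β ≈ 0.808

Noncentrality parameter: δ = d·√n = 0.42 × √12 = 1.4549
Critical value for a one-sided test at α = 0.01: z_α = 2.326.
Power = Φ(δ − 2.326) = Φ(-0.871) = 0.1918.
Type II error: β = 1 − power = 1 − 0.1918 = 0.8082.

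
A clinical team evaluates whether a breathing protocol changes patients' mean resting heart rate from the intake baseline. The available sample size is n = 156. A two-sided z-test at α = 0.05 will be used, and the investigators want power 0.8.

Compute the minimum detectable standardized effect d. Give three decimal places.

d ≈ 0.224

Required noncentrality: δ = z_{0.025} + z_{0.20} = 1.960 + 0.842 = 2.802.
(The second rejection-region term Φ(−δ − z_{α/2}) is negligible and dropped.)
δ = d·√n ⇒ d = δ/√n = 2.802/√156 = 0.2243.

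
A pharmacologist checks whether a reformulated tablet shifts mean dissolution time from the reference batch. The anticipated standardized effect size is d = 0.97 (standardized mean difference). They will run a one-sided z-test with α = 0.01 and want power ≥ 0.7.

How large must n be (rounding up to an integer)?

Set Φ(δ − 2.326) = 0.7; then δ − 2.326 = Φ⁻¹(0.7) = 0.524, giving δ = 2.851.
δ = d·√n ⇒ n = (δ/d)² = (2.851 / 0.97)² = 8.64.
Round up to the next whole unit.

n = 9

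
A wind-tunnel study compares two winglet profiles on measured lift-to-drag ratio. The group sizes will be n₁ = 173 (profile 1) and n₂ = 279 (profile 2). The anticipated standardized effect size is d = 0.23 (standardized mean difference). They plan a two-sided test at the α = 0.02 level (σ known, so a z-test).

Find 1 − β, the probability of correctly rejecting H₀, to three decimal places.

Power ≈ 0.520

Noncentrality parameter: λ = d / √(1/n₁ + 1/n₂) = 0.23 / √(1/173 + 1/279) = 2.3768
Critical value for a two-sided test at α = 0.02: z_{α/2} = 2.326.
Power = Φ(λ − 2.326) + Φ(−λ − 2.326) = Φ(0.050) + Φ(-4.703) = 0.5201 + 0.0000 = 0.5201.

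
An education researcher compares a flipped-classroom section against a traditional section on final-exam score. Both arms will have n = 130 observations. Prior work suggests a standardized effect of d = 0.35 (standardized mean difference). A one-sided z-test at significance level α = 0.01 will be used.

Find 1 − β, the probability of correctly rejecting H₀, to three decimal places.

Power ≈ 0.690

Noncentrality parameter: δ = d·√(n/2) = 0.35 × √(130/2) = 2.8218
One-sided α = 0.01 → critical value z_{0.01} = 2.326.
Power = Φ(δ − 2.326) = Φ(0.495) = 0.6899.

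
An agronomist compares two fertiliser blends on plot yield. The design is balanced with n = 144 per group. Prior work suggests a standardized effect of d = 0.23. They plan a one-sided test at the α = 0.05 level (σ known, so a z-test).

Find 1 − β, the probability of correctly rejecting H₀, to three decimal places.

Power ≈ 0.620

Noncentrality parameter: δ = d·√(n/2) = 0.23 × √(144/2) = 1.9516
One-sided α = 0.05 → critical value z_{0.05} = 1.645.
Power = Φ(δ − 1.645) = Φ(0.307) = 0.6205.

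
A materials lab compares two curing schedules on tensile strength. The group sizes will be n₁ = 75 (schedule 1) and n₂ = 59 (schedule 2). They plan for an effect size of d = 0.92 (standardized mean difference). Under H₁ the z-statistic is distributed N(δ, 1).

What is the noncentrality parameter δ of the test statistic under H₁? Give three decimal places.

δ ≈ 5.287

The noncentrality parameter scales effect size by the design's sample-size factor: δ = d / √(1/n₁ + 1/n₂) = 0.92 / √(1/75 + 1/59) = 5.2868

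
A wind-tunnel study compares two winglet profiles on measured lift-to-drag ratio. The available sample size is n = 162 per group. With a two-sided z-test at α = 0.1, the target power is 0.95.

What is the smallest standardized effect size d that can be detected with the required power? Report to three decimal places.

Need Φ(δ − 1.645) = 0.95, so δ = 1.645 + 1.645 = 3.290.
(The second rejection-region term Φ(−δ − z_{α/2}) is negligible and dropped.)
δ = d·√(n/2) ⇒ d = δ/√(n/2) = 3.290/√(162/2) = 0.3655.

d ≈ 0.366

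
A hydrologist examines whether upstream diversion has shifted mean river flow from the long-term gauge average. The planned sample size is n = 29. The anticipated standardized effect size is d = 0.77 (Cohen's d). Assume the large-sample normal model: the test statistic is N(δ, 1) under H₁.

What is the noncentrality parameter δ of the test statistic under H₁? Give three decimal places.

δ ≈ 4.147

The noncentrality parameter scales effect size by the design's sample-size factor: δ = d·√n = 0.77 × √29 = 4.1466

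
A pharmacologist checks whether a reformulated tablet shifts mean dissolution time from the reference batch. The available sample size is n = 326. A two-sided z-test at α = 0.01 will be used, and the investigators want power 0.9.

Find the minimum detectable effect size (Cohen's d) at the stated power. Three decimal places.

Need Φ(δ − 2.576) = 0.9, so δ = 2.576 + 1.282 = 3.857.
(The second rejection-region term Φ(−δ − z_{α/2}) is negligible and dropped.)
δ = d·√n ⇒ d = δ/√n = 3.857/√326 = 0.2136.

d ≈ 0.214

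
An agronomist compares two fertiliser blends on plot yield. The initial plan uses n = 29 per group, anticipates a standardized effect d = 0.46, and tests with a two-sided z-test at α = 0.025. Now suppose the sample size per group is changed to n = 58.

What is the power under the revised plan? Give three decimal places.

With n = 58 per group: δ = d·√(n/2) = 0.46 × √(58/2) = 2.4772. Critical value z_{0.0125} = 2.241.
Revised power = Φ(δ − 2.241) + Φ(−δ − 2.241) = Φ(0.236) + Φ(-4.719) = 0.5932 + 0.0000 = 0.5932.

Power ≈ 0.593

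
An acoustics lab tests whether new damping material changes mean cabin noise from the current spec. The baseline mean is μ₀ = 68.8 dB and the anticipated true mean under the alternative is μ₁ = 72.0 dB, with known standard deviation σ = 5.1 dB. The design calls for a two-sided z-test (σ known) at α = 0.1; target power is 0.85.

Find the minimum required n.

Standardized effect: d = |μ₁ − μ₀| / σ = |72.0 − 68.8| / 5.1 = 0.6275
For power 0.85 need Φ(δ − z_{0.05}) = 0.85, so δ = z_{0.05} + z_{0.15} = 1.645 + 1.036 = 2.681.
(For δ > 0 the lower-tail rejection region contributes negligibly to power, so the one-term inversion is standard.)
δ = d·√n ⇒ n = (δ/d)² = (2.681 / 0.6275)² = 18.26.
Rounding up, n = 19.

n = 19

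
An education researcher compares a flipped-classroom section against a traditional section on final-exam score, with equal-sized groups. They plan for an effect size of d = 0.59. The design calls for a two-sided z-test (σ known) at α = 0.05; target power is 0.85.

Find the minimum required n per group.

n = 52 per group

For power 0.85 need Φ(δ − z_{0.025}) = 0.85, so δ = z_{0.025} + z_{0.15} = 1.960 + 1.036 = 2.996.
(Ignoring the negligible lower-tail rejection probability gives the usual closed-form inversion.)
δ = d·√(n/2) ⇒ n = 2(δ/d)² = 2 × (2.996 / 0.59)² = 51.59.
Rounding up, n = 52 per group.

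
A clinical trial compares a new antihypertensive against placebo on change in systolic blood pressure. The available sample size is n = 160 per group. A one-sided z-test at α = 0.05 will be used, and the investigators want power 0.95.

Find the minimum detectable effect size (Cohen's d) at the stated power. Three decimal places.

Need Φ(δ − 1.645) = 0.95, so δ = 1.645 + 1.645 = 3.290.
δ = d·√(n/2) ⇒ d = δ/√(n/2) = 3.290/√(160/2) = 0.3678.

d ≈ 0.368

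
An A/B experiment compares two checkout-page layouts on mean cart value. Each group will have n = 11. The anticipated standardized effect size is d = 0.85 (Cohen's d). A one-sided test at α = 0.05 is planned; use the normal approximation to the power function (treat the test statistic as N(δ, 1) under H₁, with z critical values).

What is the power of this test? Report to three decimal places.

Power ≈ 0.636

Noncentrality parameter: δ = d·√(n/2) = 0.85 × √(11/2) = 1.9934
Critical value for a one-sided test at α = 0.05: z_α = 1.645.
Power = Φ(δ − 1.645) = Φ(0.349) = 0.6363.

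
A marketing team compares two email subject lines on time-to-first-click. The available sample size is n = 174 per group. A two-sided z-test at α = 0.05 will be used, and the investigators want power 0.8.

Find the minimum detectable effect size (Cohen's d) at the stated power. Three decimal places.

d ≈ 0.300

Required noncentrality: δ = z_{0.025} + z_{0.20} = 1.960 + 0.842 = 2.802.
(The second rejection-region term Φ(−δ − z_{α/2}) is negligible and dropped.)
δ = d·√(n/2) ⇒ d = δ/√(n/2) = 2.802/√(174/2) = 0.3004.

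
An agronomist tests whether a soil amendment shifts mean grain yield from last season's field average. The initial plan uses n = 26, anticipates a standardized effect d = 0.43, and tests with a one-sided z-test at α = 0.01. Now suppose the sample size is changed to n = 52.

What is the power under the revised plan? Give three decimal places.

Power ≈ 0.781

With n = 52: δ = d·√n = 0.43 × √52 = 3.1008. Critical value z_{0.01} = 2.326.
Revised power = Φ(δ − 2.326) = Φ(0.774) = 0.7807.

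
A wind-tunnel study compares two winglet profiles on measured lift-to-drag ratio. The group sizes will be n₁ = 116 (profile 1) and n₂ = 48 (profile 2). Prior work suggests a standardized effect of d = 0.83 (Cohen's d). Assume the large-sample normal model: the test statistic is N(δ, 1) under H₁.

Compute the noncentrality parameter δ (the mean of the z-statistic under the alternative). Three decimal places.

δ ≈ 4.836

The noncentrality parameter scales effect size by the design's sample-size factor: δ = d / √(1/n₁ + 1/n₂) = 0.83 / √(1/116 + 1/48) = 4.8362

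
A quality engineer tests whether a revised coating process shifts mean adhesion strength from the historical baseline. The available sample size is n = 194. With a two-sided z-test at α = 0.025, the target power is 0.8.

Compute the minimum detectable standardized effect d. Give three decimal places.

d ≈ 0.221

Required noncentrality: δ = z_{0.0125} + z_{0.20} = 2.241 + 0.842 = 3.083.
(The second rejection-region term Φ(−δ − z_{α/2}) is negligible and dropped.)
δ = d·√n ⇒ d = δ/√n = 3.083/√194 = 0.2213.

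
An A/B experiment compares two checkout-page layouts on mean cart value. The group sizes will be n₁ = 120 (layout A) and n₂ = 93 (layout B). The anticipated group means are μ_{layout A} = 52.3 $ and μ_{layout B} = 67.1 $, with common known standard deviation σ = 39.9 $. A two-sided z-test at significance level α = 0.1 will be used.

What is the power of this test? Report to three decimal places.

Power ≈ 0.851

Standardized effect: d = |μ_{layout A} − μ_{layout B}| / σ = |52.3 − 67.1| / 39.9 = 0.3709
Noncentrality parameter: δ = d / √(1/n₁ + 1/n₂) = 0.3709 / √(1/120 + 1/93) = 2.6849
Two-sided α = 0.1 → critical value z_{0.05} = 1.645.
Power = Φ(δ − 1.645) + Φ(−δ − 1.645) = Φ(1.040) + Φ(-4.330) = 0.8508 + 0.0000 = 0.8509.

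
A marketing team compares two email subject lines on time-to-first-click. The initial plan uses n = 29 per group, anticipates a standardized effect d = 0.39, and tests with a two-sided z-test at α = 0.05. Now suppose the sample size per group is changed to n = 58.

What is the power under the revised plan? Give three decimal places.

Power ≈ 0.556

With n = 58 per group: δ = d·√(n/2) = 0.39 × √(58/2) = 2.1002. Critical value z_{0.025} = 1.960.
Revised power = Φ(δ − 1.960) + Φ(−δ − 1.960) = Φ(0.140) + Φ(-4.060) = 0.5558 + 0.0000 = 0.5558.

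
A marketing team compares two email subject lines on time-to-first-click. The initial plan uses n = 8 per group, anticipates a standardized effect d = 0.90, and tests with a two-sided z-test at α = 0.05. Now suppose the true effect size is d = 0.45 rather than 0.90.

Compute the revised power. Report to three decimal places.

With d = 0.45: δ = d·√(n/2) = 0.45 × √(8/2) = 0.9000. Critical value z_{0.025} = 1.960.
Revised power = Φ(δ − 1.960) + Φ(−δ − 1.960) = Φ(-1.060) + Φ(-2.860) = 0.1446 + 0.0021 = 0.1467.

Power ≈ 0.147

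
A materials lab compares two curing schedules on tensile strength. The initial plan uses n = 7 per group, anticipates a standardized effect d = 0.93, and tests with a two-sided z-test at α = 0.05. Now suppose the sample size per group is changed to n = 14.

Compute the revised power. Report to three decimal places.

With n = 14 per group: δ = d·√(n/2) = 0.93 × √(14/2) = 2.4605. Critical value z_{0.025} = 1.960.
Revised power = Φ(δ − 1.960) + Φ(−δ − 1.960) = Φ(0.501) + Φ(-4.421) = 0.6917 + 0.0000 = 0.6917.

Power ≈ 0.692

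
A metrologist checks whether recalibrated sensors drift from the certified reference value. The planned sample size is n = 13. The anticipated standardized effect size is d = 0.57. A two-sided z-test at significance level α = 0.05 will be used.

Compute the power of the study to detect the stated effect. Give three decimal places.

Power ≈ 0.538

Noncentrality parameter: δ = d·√n = 0.57 × √13 = 2.0552
Two-sided α = 0.05 → critical value z_{0.025} = 1.960.
Power = Φ(δ − 1.960) + Φ(−δ − 1.960) = Φ(0.095) + Φ(-4.015) = 0.5379 + 0.0000 = 0.5380.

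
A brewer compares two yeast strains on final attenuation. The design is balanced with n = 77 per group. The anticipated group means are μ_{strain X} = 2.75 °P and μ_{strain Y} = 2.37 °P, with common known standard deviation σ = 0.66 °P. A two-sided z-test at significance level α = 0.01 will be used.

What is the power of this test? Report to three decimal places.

Power ≈ 0.841

Standardized effect: d = |μ_{strain X} − μ_{strain Y}| / σ = |2.75 − 2.37| / 0.66 = 0.5758
Noncentrality parameter: δ = d·√(n/2) = 0.5758 × √(77/2) = 3.5725
Two-sided α = 0.01 → critical value z_{0.005} = 2.576.
Power = Φ(δ − 2.576) + Φ(−δ − 2.576) = Φ(0.997) + Φ(-6.148) = 0.8405 + 0.0000 = 0.8405.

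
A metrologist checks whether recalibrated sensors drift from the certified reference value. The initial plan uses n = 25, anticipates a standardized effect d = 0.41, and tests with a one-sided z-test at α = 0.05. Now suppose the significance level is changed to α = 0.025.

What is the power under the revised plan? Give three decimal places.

δ = d·√n = 0.41 × √25 = 2.0500 (unchanged). New critical value: z_{0.025} = 1.960.
Revised power = P(Z > 1.960 − δ) = Φ(0.090) = 0.5359.

Power ≈ 0.536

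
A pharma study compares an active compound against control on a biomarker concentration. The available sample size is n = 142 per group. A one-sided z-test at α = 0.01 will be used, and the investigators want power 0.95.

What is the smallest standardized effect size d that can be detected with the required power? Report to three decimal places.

d ≈ 0.471

Required noncentrality: δ = z_{0.01} + z_{0.05} = 2.326 + 1.645 = 3.971.
δ = d·√(n/2) ⇒ d = δ/√(n/2) = 3.971/√(142/2) = 0.4713.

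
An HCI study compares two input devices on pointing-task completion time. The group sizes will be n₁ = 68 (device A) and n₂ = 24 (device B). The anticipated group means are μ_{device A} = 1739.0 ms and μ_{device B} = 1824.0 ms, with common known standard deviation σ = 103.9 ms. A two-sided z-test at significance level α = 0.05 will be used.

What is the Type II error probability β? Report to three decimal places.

Standardized effect: d = |μ_{device A} − μ_{device B}| / σ = |1739.0 − 1824.0| / 103.9 = 0.8181
Noncentrality parameter: λ = d / √(1/n₁ + 1/n₂) = 0.8181 / √(1/68 + 1/24) = 3.4456
Two-sided α = 0.05 → critical value z_{0.025} = 1.960.
Power = Φ(λ − 1.960) + Φ(−λ − 1.960) = Φ(1.486) + Φ(-5.406) = 0.9313 + 0.0000 = 0.9313.
Type II error: β = 1 − power = 1 − 0.9313 = 0.0687.

β ≈ 0.069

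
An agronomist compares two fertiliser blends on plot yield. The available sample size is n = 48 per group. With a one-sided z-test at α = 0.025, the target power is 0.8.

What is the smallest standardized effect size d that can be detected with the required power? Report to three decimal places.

Required noncentrality: δ = z_{0.025} + z_{0.20} = 1.960 + 0.842 = 2.802.
δ = d·√(n/2) ⇒ d = δ/√(n/2) = 2.802/√(48/2) = 0.5719.

d ≈ 0.572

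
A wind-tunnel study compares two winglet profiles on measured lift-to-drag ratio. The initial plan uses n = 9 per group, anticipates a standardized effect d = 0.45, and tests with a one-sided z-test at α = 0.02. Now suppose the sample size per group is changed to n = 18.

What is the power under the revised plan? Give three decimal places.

Power ≈ 0.241

With n = 18 per group: δ = d·√(n/2) = 0.45 × √(18/2) = 1.3500. Critical value z_{0.02} = 2.054.
Revised power = Φ(δ − 2.054) = Φ(-0.704) = 0.2408.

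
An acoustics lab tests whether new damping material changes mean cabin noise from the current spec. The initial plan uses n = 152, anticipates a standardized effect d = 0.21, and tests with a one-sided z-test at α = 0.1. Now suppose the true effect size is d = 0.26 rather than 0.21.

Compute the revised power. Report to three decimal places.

Power ≈ 0.973

With d = 0.26: δ = d·√n = 0.26 × √152 = 3.2055. Critical value z_{0.1} = 1.282.
Revised power = P(Z > 1.282 − δ) = Φ(1.924) = 0.9728.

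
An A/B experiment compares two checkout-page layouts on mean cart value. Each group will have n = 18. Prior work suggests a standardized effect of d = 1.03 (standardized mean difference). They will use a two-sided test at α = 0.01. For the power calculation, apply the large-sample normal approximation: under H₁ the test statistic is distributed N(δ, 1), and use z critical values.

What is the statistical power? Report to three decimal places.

Power ≈ 0.696

Noncentrality parameter: δ = d·√(n/2) = 1.03 × √(18/2) = 3.0900
Critical value for a two-sided test at α = 0.01: z_{α/2} = 2.576.
Power = Φ(δ − 2.576) + Φ(−δ − 2.576) = Φ(0.514) + Φ(-5.666) = 0.6964 + 0.0000 = 0.6964.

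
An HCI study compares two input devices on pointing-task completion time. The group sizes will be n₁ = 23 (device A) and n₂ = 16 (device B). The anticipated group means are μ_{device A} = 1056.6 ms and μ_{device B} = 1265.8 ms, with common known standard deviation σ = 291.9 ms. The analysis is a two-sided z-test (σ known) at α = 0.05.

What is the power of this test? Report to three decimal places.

Power ≈ 0.595

Standardized effect: d = |μ_{device A} − μ_{device B}| / σ = |1056.6 − 1265.8| / 291.9 = 0.7167
Noncentrality parameter: δ = d / √(1/n₁ + 1/n₂) = 0.7167 / √(1/23 + 1/16) = 2.2015
Critical value for a two-sided test at α = 0.05: z_{α/2} = 1.960.
Power = Φ(δ − 1.960) + Φ(−δ − 1.960) = Φ(0.242) + Φ(-4.161) = 0.5954 + 0.0000 = 0.5954.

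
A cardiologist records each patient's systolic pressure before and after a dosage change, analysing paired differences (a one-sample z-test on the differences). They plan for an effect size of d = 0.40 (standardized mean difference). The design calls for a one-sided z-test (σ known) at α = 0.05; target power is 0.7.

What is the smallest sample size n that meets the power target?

Set Φ(δ − 1.645) = 0.7; then δ − 1.645 = Φ⁻¹(0.7) = 0.524, giving δ = 2.169.
δ = d·√n ⇒ n = (δ/d)² = (2.169 / 0.40)² = 29.41.
Round up to the next whole unit.

n = 30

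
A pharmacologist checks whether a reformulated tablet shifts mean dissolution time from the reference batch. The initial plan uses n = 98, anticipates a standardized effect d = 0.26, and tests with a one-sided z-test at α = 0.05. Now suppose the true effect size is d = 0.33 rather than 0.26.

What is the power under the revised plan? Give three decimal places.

With d = 0.33: δ = d·√n = 0.33 × √98 = 3.2668. Critical value z_{0.05} = 1.645.
Revised power = Φ(δ − 1.645) = Φ(1.622) = 0.9476.

Power ≈ 0.948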